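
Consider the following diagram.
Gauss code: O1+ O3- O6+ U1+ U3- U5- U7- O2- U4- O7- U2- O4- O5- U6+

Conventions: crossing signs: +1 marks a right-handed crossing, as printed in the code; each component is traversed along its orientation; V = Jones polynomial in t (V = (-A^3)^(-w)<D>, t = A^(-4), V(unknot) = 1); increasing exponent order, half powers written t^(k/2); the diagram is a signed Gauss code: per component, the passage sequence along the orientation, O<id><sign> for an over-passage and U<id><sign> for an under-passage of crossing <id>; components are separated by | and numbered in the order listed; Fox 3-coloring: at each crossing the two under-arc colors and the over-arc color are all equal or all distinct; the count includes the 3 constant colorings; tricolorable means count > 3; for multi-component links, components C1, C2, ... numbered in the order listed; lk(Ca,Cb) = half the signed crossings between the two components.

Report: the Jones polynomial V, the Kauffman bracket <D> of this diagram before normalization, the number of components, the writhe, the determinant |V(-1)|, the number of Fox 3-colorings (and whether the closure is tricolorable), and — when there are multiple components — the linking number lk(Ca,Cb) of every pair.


V = -t^-4 + t^-3 + t^-1
<D> = -A^-5 - A^3 + A^7 (w = -3)
1 component over 7 crossings, w = -3
9 Fox colorings among 3^7, |V(-1)| = 3: tricolorable
why: det 3 = |V(-1)|; divisible by 3, so tricolorable


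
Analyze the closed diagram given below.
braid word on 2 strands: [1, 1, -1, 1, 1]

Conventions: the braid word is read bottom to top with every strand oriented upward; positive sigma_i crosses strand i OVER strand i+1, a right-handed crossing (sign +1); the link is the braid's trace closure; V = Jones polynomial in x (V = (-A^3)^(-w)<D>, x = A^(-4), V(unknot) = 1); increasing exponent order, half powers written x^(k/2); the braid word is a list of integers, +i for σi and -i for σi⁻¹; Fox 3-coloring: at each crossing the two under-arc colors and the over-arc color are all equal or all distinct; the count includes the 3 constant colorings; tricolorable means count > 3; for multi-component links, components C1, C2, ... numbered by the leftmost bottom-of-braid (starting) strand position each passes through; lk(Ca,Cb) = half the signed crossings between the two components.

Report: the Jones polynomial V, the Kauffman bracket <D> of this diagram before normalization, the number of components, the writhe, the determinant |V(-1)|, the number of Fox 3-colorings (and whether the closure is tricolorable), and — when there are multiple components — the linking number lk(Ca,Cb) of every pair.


Jones polynomial: V(x) = x + x^3 - x^4
<D> = A^-7 - A^-3 - A^5; writhe +3
components 1, writhe +3 (5 crossings)
3-colorings: 9 of 3^5, det 3 — tricolorable
note: a (2,3) torus form — a single generator 3 times


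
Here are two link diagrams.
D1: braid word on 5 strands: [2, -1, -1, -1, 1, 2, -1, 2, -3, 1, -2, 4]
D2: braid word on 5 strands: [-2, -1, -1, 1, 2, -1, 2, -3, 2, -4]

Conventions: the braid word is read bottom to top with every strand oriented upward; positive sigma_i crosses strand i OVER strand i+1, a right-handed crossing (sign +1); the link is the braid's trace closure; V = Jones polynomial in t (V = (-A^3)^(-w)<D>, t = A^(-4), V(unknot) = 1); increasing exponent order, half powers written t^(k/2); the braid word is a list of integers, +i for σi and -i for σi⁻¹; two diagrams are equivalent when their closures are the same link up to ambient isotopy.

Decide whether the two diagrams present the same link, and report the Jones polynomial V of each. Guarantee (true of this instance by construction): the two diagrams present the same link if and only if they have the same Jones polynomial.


equivalent: yes
V(D1) = t^-2 - t^-1 + 1 - t + t^2  (w 0, c 12, <D> = A^-8 - A^-4 + 1 - A^4 + A^8)
V(D2) = t^-2 - t^-1 + 1 - t + t^2  (w -2, c 10, <D> = A^-14 - A^-10 + A^-6 - A^-2 + A^2)
why: from 12 to 10 crossings by R-moves: one link, two diagrams


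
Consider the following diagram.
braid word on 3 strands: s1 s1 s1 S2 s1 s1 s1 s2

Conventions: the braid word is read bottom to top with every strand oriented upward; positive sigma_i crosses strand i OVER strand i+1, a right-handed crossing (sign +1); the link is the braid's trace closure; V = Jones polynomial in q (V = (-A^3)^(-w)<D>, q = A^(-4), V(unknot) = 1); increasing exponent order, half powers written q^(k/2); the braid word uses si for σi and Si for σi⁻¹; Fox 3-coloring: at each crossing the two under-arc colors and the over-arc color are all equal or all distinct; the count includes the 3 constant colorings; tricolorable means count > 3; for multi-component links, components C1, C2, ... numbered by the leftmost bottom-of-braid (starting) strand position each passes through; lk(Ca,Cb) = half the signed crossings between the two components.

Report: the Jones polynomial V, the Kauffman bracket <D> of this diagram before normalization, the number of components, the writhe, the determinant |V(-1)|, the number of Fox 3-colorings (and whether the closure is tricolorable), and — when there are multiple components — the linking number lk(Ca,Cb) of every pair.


V(q) = q^2 + 2q^4 - 2q^5 + q^6 - 2q^7 + q^8
bracket: A^-14 - 2A^-10 + A^-6 - 2A^-2 + 2A^2 + A^10, w = +6
1 component, writhe +6, over 8 crossings
det 9, colorings 27 of 3^8 — tricolorable
observation: the span of V is 6, forcing >= 6 crossings in any diagram


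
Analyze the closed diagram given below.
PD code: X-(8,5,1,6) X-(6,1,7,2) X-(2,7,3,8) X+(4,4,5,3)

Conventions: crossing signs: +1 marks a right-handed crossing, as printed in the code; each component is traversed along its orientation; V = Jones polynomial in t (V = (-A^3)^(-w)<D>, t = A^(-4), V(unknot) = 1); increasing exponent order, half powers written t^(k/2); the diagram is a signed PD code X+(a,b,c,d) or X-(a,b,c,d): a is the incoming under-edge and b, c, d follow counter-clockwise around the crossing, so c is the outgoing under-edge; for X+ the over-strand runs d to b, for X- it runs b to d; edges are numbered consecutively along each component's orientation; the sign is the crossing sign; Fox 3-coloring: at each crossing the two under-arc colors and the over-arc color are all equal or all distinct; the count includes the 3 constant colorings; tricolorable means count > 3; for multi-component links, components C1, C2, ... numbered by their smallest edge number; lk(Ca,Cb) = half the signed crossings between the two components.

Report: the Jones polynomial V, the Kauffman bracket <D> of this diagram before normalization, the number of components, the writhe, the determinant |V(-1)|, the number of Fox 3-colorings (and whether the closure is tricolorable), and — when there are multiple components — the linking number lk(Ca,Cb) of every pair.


Jones polynomial: V(t) = -t^-4 + t^-3 + t^-1
<D> = A^-2 + A^6 - A^10; writhe -2
components 1, writhe -2 (4 crossings)
3-colorings: 9 of 3^4, det 3 — tricolorable
note: w = -2 (over 4 crossings) is diagram-only; (-A^3)^(2) removes it from V


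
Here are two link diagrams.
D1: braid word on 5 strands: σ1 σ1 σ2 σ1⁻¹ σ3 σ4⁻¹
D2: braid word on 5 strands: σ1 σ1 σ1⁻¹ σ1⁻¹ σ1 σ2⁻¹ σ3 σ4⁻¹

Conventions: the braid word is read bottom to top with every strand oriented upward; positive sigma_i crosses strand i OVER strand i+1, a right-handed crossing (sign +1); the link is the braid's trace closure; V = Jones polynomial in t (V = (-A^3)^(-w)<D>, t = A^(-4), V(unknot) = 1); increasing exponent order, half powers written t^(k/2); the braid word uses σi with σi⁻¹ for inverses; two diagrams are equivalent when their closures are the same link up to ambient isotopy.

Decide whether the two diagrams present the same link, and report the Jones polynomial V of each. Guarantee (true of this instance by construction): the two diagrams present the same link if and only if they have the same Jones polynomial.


equivalent: yes
D1 (bracket A^6; 6 crossings at w = +2): V = 1
V(D2) = 1  [8 crossings, <D> = 1, w = 0]
observation: all 2 diagrams share one V(t), hence one class


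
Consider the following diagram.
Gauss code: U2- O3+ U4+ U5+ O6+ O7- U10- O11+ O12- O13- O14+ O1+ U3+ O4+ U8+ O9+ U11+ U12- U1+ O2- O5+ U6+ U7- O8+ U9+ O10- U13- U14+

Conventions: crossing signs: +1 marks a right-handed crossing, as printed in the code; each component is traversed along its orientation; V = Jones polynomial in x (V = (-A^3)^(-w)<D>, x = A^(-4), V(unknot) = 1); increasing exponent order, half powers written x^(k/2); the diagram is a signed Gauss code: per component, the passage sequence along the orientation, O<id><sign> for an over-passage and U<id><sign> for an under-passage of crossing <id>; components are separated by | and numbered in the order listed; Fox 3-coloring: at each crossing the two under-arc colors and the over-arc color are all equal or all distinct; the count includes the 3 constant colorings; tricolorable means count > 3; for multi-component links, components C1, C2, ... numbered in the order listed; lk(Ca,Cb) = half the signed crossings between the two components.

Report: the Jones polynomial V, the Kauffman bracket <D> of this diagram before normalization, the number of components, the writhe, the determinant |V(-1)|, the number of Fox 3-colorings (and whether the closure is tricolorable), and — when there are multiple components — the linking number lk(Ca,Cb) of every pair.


Jones polynomial: V(x) = x - x^2 + 2x^3 - x^4 + x^5 - x^6
<D> = -A^-12 + A^-8 - A^-4 + 2 - A^4 + A^8; writhe +4
components 1, writhe +4 (14 crossings)
3-colorings: 3 of 3^14, det 7 — not tricolorable
note: w = +4 shifts under R1 moves; the (-A^3)^(-4) factor cancels that in V


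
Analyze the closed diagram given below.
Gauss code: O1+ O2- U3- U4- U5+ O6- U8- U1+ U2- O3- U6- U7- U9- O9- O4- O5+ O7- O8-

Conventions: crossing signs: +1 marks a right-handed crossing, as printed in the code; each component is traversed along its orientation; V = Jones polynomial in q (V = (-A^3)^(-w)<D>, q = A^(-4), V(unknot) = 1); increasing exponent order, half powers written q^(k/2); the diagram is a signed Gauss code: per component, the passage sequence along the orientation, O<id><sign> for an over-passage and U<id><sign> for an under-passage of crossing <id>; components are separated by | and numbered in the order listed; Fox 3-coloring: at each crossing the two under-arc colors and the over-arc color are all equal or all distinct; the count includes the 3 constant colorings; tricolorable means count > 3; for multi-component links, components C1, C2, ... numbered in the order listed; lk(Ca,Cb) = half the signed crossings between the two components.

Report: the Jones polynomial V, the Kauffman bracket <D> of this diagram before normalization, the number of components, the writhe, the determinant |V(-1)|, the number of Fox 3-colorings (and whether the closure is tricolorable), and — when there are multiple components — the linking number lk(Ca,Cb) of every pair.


V(q) = -q^-4 + q^-3 + q^-1
bracket: -A^-11 - A^-3 + A, w = -5
1 component, writhe -5, over 9 crossings
det 3, colorings 9 of 3^9 — tricolorable
observation: |V(-1)| = 3: so tricolorable, since 3 divides 3


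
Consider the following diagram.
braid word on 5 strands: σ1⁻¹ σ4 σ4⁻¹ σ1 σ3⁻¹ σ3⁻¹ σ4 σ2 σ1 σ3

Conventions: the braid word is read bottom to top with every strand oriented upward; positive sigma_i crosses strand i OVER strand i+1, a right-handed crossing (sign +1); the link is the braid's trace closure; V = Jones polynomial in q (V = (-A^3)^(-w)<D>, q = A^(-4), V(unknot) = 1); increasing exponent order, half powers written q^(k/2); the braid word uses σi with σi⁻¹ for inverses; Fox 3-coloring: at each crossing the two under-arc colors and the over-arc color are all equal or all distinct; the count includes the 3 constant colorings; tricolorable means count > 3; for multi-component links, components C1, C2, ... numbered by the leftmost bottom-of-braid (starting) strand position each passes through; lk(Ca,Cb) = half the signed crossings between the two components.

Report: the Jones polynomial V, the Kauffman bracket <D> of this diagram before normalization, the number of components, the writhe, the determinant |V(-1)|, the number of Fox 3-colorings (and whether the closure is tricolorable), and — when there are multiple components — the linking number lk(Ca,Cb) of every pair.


V(q) = 1
bracket: A^6, w = +2
1 component, writhe +2, over 10 crossings
det 1, colorings 3 of 3^10 — not tricolorable
observation: free reduction leaves σ3⁻¹ σ3⁻¹ σ4 σ2 σ1 σ3 of the original 10 letters


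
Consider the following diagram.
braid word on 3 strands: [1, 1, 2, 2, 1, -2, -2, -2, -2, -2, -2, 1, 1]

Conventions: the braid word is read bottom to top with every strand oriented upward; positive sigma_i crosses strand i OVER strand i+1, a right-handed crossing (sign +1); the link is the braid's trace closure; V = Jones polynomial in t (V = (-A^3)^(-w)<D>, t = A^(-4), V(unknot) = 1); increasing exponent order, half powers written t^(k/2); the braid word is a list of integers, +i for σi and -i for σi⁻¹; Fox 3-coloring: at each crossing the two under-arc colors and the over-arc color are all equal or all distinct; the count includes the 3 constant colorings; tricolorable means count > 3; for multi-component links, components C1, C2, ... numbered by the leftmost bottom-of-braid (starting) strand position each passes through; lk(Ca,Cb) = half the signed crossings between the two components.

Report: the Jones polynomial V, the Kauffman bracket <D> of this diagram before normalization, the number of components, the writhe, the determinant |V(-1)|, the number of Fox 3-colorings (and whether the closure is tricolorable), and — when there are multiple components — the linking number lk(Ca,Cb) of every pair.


V = -t^(-9/2) + t^(-7/2) - 2t^(-5/2) + 3t^(-3/2) - 4t^(-1/2) + 3t^(1/2) - 4t^(3/2) + 3t^(5/2) - 3t^(7/2) + 2t^(9/2) - t^(11/2) + t^(13/2)
<D> = -A^-23 + A^-19 - 2A^-15 + 3A^-11 - 3A^-7 + 4A^-3 - 3A + 4A^5 - 3A^9 + 2A^13 - A^17 + A^21 (w = +1)
2 components over 13 crossings, w = +1
lk(C1,C2): -2
3 Fox colorings among 3^13, |V(-1)| = 28: not tricolorable
why: det 28 = |V(-1)|; not divisible by 3, so not tricolorable


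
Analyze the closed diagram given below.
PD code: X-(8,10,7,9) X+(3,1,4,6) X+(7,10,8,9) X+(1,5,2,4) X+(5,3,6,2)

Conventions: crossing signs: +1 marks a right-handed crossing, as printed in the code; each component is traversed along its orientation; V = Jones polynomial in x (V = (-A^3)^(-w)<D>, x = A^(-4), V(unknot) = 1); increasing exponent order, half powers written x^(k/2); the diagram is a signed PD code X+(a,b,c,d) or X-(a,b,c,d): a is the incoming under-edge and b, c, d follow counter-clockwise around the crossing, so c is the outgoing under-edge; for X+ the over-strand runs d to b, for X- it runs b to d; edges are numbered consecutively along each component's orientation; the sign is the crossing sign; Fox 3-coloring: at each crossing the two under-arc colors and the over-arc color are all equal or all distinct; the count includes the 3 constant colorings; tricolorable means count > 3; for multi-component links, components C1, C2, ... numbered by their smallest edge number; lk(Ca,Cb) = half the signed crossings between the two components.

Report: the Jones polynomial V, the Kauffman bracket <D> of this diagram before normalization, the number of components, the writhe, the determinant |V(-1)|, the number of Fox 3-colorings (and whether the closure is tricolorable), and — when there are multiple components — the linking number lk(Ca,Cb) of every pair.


Jones polynomial: V(x) = 1 + 2x + 2x^2 + x^3 - x^4 - x^5
<D> = A^-11 + A^-7 - A^-3 - 2A - 2A^5 - A^9; writhe +3
components 3, writhe +3 (5 crossings)
linking number lk(C1,C2) = 0
lk(C1,C3): 0
lk(C2,C3) = 0
3-colorings: 81 of 3^6, det 0 — tricolorable
note: det 0 = |V(-1)|; divisible by 3, so tricolorable


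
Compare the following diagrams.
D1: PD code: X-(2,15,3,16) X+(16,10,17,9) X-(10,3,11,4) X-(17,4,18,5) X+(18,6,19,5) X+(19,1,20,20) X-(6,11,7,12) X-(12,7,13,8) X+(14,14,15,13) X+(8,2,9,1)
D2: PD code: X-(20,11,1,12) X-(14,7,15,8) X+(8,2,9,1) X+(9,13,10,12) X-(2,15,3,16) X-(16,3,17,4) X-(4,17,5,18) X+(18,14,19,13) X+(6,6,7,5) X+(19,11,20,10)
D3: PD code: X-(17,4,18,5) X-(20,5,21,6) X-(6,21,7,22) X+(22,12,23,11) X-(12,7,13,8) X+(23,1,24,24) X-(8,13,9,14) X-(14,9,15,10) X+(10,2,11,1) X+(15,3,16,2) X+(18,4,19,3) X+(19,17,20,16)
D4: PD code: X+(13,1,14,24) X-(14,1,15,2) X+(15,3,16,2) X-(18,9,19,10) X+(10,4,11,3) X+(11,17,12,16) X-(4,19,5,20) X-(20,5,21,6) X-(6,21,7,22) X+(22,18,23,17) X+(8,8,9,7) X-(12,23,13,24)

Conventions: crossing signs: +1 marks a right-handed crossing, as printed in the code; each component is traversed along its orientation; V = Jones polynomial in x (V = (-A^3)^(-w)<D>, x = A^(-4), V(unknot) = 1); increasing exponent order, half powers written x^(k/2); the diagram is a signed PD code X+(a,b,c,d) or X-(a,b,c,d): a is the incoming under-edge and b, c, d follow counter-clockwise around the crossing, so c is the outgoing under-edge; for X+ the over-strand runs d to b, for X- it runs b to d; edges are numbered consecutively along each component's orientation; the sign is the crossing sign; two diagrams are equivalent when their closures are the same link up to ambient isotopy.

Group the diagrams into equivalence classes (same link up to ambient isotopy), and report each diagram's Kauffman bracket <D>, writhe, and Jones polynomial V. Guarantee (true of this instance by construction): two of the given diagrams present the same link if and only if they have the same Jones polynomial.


classes: {D1, D2, D3, D4}
V(D1) = x^-5 - 2x^-4 + 2x^-3 - 2x^-2 + 2x^-1 - 1 + x  [10 crossings, <D> = A^-4 - 1 + 2A^4 - 2A^8 + 2A^12 - 2A^16 + A^20, w = 0]
V(D2) = x^-5 - 2x^-4 + 2x^-3 - 2x^-2 + 2x^-1 - 1 + x  (w 0, c 10, <D> = A^-4 - 1 + 2A^4 - 2A^8 + 2A^12 - 2A^16 + A^20)
V(D3) = x^-5 - 2x^-4 + 2x^-3 - 2x^-2 + 2x^-1 - 1 + x  [12 crossings, <D> = A^-4 - 1 + 2A^4 - 2A^8 + 2A^12 - 2A^16 + A^20, w = 0]
V(D4) = x^-5 - 2x^-4 + 2x^-3 - 2x^-2 + 2x^-1 - 1 + x  [12 crossings, <D> = A^-4 - 1 + 2A^4 - 2A^8 + 2A^12 - 2A^16 + A^20, w = 0]
note: all 4 diagrams share one V(x), hence one class


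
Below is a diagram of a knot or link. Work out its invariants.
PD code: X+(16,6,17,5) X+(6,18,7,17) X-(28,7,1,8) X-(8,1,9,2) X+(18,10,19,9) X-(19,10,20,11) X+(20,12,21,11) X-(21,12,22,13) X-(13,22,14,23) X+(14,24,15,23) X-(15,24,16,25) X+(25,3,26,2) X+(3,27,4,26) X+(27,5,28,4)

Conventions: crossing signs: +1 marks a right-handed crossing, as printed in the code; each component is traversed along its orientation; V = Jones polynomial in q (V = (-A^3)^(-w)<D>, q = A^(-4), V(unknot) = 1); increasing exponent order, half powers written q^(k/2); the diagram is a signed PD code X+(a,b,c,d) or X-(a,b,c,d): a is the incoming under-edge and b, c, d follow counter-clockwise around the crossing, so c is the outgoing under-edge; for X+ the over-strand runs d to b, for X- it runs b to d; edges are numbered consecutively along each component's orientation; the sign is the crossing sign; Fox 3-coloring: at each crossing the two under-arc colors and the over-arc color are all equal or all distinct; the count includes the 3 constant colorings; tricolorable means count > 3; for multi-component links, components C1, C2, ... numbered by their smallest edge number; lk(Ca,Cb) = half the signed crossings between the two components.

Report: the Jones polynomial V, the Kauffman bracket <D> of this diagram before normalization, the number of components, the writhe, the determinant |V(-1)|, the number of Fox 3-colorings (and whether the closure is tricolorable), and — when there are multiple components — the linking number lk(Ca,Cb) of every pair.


Jones polynomial: V(q) = q^-1 - 1 + 2q - 2q^2 + 2q^3 - 2q^4 + q^5
<D> = A^-14 - 2A^-10 + 2A^-6 - 2A^-2 + 2A^2 - A^6 + A^10; writhe +2
components 1, writhe +2 (14 crossings)
3-colorings: 3 of 3^14, det 11 — not tricolorable
note: the span of V is 6, forcing >= 6 crossings in any diagram


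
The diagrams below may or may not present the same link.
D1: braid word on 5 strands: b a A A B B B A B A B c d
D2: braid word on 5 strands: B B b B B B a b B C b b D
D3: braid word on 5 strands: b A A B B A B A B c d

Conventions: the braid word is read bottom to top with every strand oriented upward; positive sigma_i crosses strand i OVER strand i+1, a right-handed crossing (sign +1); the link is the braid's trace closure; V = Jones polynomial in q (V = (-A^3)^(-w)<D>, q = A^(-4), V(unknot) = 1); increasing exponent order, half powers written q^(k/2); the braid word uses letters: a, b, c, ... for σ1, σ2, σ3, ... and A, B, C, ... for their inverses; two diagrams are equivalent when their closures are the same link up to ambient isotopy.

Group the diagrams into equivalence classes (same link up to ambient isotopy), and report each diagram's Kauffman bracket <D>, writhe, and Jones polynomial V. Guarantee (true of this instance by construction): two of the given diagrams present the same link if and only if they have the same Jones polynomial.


equivalence classes: {D1, D3} | {D2}
D1 (bracket A^-5 + A^3 - A^7 + A^11 - A^15 + A^19; 13 crossings at w = -5): V = -q^(-17/2) + q^(-15/2) - q^(-13/2) + q^(-11/2) - q^(-9/2) - q^(-5/2)
V(D2) = -q^(-5/2) - q^(-1/2)  (w -3, c 13, <D> = A^-7 + A)
V(D3) = -q^(-17/2) + q^(-15/2) - q^(-13/2) + q^(-11/2) - q^(-9/2) - q^(-5/2)  (w -5, c 11, <D> = A^-5 + A^3 - A^7 + A^11 - A^15 + A^19)
observation: V(q) takes 2 values over 3 diagrams, fixing the grouping


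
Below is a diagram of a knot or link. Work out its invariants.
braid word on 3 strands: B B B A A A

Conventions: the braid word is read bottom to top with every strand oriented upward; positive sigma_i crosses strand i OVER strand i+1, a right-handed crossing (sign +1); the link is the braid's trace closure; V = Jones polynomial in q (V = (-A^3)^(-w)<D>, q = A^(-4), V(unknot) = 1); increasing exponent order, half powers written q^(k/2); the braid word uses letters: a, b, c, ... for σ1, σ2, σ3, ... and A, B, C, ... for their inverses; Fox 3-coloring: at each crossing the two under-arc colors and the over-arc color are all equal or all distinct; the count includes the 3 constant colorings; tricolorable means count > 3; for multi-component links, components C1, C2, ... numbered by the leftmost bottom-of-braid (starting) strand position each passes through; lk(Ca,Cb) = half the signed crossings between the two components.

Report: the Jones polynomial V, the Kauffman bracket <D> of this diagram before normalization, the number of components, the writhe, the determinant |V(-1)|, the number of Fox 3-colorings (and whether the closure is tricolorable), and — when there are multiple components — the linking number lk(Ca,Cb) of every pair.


V = q^-8 - 2q^-7 + q^-6 - 2q^-5 + 2q^-4 + q^-2
<D> = A^-10 + 2A^-2 - 2A^2 + A^6 - 2A^10 + A^14 (w = -6)
1 component over 6 crossings, w = -6
27 Fox colorings among 3^6, |V(-1)| = 9: tricolorable
why: w = -6 (over 6 crossings) is diagram-only; (-A^3)^(6) removes it from V


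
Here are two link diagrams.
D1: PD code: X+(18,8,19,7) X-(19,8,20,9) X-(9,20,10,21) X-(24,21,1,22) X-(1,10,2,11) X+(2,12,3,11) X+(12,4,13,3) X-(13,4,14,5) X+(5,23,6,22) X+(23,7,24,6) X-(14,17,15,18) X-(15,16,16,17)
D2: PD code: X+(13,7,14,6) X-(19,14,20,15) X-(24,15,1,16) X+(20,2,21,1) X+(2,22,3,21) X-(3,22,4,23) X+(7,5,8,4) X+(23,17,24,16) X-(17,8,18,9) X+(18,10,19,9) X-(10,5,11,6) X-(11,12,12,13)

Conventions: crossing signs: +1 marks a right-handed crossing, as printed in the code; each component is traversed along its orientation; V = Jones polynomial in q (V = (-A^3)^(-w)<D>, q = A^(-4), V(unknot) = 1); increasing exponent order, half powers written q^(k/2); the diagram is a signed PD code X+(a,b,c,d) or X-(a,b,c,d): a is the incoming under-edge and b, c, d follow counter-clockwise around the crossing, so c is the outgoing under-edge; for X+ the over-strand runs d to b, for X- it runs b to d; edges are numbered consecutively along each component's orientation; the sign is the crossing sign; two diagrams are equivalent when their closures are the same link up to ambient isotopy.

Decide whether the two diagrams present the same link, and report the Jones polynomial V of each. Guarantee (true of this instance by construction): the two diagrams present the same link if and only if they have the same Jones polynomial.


equivalent: yes
D1 (bracket A^-6; 12 crossings at w = -2): V = 1
V(D2) = 1  (w 0, c 12, <D> = 1)
key observation: from 12 to 12 crossings by R-moves: one link, two diagrams


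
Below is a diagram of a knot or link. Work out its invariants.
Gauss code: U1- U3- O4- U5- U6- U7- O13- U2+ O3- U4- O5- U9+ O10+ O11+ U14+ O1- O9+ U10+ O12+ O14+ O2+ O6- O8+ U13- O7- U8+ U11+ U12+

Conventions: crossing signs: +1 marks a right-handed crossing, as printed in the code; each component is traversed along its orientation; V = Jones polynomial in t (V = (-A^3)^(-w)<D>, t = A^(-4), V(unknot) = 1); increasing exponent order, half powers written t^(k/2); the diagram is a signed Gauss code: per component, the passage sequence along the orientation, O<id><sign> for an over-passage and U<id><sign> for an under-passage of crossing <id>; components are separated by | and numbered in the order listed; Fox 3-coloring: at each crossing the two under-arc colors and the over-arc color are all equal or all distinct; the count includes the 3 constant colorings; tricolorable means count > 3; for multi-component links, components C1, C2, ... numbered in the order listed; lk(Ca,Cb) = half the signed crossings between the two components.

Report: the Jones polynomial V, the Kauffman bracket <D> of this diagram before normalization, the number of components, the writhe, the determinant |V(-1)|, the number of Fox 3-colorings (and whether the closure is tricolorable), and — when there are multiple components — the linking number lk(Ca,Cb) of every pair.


V = -t^-5 + t^-4 - 2t^-3 + 4t^-2 - 3t^-1 + 4 - 3t + 2t^2 - t^3
<D> = -A^-12 + 2A^-8 - 3A^-4 + 4 - 3A^4 + 4A^8 - 2A^12 + A^16 - A^20 (w = 0)
1 component over 14 crossings, w = 0
9 Fox colorings among 3^14, |V(-1)| = 21: tricolorable
why: w = 0 (over 14 crossings) is diagram-only; (-A^3)^(0) removes it from V


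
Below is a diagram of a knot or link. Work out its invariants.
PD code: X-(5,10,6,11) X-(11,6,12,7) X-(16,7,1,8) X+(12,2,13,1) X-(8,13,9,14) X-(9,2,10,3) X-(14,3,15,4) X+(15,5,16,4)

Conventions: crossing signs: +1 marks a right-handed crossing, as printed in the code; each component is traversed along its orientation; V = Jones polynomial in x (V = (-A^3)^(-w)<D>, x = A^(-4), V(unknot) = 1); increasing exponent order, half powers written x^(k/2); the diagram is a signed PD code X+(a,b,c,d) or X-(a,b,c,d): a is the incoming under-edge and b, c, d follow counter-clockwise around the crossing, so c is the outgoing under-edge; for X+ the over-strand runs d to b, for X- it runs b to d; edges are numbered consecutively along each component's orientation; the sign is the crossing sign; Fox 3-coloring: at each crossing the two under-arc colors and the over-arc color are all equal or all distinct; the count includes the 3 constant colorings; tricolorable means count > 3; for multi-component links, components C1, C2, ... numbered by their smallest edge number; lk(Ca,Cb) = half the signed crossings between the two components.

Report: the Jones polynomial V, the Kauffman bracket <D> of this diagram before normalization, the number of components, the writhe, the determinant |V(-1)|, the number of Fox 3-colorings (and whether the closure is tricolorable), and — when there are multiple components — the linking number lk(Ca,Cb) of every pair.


V(x) = -x^-6 + x^-5 - x^-4 + 2x^-3 - x^-2 + x^-1
bracket: A^-8 - A^-4 + 2 - A^4 + A^8 - A^12, w = -4
1 component, writhe -4, over 8 crossings
det 7, colorings 3 of 3^8 — not tricolorable
observation: det 7 = |V(-1)|; not divisible by 3, so not tricolorable


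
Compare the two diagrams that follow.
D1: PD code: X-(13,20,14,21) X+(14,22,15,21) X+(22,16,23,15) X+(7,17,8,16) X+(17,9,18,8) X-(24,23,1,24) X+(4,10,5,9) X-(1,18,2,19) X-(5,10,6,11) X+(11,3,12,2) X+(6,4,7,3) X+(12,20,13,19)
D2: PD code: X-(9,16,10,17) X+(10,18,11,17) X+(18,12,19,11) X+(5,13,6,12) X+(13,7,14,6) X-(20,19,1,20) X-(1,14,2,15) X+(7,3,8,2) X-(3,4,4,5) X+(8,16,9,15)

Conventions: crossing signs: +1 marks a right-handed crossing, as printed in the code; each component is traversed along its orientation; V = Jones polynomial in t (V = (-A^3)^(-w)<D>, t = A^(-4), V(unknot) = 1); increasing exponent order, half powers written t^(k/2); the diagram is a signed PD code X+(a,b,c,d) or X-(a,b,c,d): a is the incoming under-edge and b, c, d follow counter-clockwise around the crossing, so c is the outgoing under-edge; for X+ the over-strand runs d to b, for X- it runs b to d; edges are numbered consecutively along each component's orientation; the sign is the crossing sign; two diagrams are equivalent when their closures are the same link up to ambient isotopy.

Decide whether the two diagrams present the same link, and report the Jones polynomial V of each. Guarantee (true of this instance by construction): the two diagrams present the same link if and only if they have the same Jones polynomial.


equivalent: yes
D1 (bracket -A^-12 + A^-8 - A^-4 + 2 - A^4 + A^8; 12 crossings at w = +4): V = t - t^2 + 2t^3 - t^4 + t^5 - t^6
V(D2) = t - t^2 + 2t^3 - t^4 + t^5 - t^6  [10 crossings, <D> = -A^-18 + A^-14 - A^-10 + 2A^-6 - A^-2 + A^2, w = +2]
observation: all 2 diagrams share one V(t), hence one class


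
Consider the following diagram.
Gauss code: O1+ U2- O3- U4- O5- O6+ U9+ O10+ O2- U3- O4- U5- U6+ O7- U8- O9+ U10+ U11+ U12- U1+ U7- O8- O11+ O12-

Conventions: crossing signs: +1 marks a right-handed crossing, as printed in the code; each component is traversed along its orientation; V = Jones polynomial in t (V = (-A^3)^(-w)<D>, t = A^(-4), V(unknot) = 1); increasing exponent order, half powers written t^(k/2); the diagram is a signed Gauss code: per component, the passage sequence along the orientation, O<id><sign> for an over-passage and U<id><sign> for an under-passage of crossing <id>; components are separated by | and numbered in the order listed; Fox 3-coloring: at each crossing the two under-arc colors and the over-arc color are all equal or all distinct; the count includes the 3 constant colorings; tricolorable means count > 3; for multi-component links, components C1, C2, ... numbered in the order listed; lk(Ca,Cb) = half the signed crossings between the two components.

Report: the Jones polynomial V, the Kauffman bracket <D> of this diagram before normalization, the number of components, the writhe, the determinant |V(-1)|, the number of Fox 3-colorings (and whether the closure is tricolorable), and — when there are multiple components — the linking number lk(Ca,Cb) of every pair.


V(t) = t^-5 - 2t^-4 + 2t^-3 - 2t^-2 + 2t^-1 - 1 + t
bracket: A^-10 - A^-6 + 2A^-2 - 2A^2 + 2A^6 - 2A^10 + A^14, w = -2
1 component, writhe -2, over 12 crossings
det 11, colorings 3 of 3^12 — not tricolorable
observation: w = -2 (over 12 crossings) is diagram-only; (-A^3)^(2) removes it from V


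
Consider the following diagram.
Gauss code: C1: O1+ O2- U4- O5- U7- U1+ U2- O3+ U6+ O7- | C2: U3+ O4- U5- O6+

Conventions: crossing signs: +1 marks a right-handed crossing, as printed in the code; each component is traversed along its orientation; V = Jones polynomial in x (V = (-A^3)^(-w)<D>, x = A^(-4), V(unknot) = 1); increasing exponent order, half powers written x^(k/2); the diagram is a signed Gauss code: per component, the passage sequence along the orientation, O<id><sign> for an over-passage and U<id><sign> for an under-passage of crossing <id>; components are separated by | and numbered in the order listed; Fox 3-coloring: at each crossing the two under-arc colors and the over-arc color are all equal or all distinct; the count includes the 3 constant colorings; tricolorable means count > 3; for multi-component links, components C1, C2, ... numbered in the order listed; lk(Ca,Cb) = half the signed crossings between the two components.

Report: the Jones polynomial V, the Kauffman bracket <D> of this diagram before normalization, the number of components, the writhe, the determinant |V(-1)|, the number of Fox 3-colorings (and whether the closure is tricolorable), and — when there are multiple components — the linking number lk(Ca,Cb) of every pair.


V(x) = x^(-7/2) - 2x^(-5/2) + x^(-3/2) - 2x^(-1/2) + x^(1/2) - x^(3/2)
bracket: A^-9 - A^-5 + 2A^-1 - A^3 + 2A^7 - A^11, w = -1
2 components, writhe -1, over 7 crossings
lk(C1,C2) = 0
det 8, colorings 3 of 3^7 — not tricolorable
observation: |V(-1)| = 8: so not tricolorable, since 3 does not divide 8


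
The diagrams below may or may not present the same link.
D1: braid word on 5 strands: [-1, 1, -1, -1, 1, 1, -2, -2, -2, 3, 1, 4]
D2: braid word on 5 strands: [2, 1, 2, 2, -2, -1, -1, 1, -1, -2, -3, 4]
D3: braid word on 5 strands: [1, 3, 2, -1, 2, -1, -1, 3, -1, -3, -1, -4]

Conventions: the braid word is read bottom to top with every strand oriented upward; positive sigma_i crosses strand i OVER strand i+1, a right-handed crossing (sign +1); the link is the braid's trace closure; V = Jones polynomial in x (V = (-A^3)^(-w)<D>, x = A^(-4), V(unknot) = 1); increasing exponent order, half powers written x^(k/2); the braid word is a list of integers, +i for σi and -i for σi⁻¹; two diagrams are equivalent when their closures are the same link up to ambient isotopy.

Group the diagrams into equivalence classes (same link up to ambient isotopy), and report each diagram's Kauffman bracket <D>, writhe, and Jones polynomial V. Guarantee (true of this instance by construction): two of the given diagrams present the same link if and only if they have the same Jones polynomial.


equivalence classes: {D1} | {D2} | {D3}
D1 (bracket A^4 + A^12 - A^16; 12 crossings at w = 0): V = -x^-4 + x^-3 + x^-1
D2 (bracket 1; 12 crossings at w = 0): V = 1
V(D3) = x^-5 - 2x^-4 + 2x^-3 - 2x^-2 + 2x^-1 - 1 + x  [12 crossings, <D> = A^-10 - A^-6 + 2A^-2 - 2A^2 + 2A^6 - 2A^10 + A^14, w = -2]
key observation: V(x) takes 3 values over 3 diagrams, fixing the grouping


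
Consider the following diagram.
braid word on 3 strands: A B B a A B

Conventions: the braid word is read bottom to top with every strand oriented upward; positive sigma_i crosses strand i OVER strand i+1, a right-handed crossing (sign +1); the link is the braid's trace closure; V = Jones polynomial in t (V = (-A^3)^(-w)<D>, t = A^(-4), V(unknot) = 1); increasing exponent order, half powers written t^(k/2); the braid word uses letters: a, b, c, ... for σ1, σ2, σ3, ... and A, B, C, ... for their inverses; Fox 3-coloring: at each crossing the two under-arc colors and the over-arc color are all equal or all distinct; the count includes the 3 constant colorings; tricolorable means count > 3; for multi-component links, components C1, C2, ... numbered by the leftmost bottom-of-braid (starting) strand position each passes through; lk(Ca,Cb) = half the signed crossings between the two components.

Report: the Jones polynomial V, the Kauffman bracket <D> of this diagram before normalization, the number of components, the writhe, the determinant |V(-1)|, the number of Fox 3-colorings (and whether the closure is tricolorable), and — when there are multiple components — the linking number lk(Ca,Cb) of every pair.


V(t) = -t^-4 + t^-3 + t^-1
bracket: A^-8 + 1 - A^4, w = -4
1 component, writhe -4, over 6 crossings
det 3, colorings 9 of 3^6 — tricolorable
observation: |V(-1)| = 3: so tricolorable, since 3 divides 3


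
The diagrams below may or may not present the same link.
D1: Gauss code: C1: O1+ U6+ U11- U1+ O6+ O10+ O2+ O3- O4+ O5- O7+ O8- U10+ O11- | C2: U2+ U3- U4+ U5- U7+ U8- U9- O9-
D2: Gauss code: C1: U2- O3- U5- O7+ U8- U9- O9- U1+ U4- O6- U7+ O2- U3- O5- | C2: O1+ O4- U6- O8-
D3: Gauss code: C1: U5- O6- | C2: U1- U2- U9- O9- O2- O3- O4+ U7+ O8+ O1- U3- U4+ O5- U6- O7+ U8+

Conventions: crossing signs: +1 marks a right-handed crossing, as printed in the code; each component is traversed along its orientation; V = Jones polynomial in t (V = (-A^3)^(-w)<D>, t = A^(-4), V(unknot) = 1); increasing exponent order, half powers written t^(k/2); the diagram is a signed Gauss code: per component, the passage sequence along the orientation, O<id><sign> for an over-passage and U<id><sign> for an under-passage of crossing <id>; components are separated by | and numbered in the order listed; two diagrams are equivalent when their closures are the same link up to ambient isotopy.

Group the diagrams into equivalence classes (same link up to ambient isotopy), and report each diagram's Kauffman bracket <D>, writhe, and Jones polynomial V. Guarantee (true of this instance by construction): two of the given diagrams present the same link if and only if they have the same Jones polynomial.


classes: {D1} | {D2} | {D3}
V(D1) = -t^(-1/2) - t^(1/2)  [11 crossings, <D> = A + A^5, w = +1]
V(D2) = t^(-13/2) - t^(-11/2) + t^(-9/2) - 2t^(-7/2) - t^(-3/2)  [9 crossings, <D> = A^-9 + 2A^-1 - A^3 + A^7 - A^11, w = -5]
V(D3) = -t^(-5/2) - t^(-1/2)  (w -3, c 9, <D> = A^-7 + A)
insight: V(t) takes 3 values over 3 diagrams, fixing the grouping


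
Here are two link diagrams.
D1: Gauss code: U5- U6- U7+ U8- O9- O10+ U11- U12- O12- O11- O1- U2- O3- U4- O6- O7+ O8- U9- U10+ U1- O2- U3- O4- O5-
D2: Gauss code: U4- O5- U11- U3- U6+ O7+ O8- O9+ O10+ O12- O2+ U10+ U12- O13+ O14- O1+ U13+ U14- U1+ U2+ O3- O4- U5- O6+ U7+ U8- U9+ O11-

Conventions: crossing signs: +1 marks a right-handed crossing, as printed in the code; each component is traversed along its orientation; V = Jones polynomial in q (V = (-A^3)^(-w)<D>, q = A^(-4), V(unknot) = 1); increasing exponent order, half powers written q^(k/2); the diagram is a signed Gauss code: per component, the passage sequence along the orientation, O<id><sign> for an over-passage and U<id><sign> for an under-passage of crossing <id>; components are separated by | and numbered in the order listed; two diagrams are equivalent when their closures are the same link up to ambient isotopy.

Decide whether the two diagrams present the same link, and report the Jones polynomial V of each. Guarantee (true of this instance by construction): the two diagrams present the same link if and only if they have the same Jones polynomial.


equivalent: no
D1 (bracket A^-16 + A^-8 - A^-4 + 1 - A^4; 12 crossings at w = -8): V = -q^-7 + q^-6 - q^-5 + q^-4 + q^-2
D2 (bracket 1; 14 crossings at w = 0): V = 1
key observation: 2 values of V(q) split the 2 diagrams


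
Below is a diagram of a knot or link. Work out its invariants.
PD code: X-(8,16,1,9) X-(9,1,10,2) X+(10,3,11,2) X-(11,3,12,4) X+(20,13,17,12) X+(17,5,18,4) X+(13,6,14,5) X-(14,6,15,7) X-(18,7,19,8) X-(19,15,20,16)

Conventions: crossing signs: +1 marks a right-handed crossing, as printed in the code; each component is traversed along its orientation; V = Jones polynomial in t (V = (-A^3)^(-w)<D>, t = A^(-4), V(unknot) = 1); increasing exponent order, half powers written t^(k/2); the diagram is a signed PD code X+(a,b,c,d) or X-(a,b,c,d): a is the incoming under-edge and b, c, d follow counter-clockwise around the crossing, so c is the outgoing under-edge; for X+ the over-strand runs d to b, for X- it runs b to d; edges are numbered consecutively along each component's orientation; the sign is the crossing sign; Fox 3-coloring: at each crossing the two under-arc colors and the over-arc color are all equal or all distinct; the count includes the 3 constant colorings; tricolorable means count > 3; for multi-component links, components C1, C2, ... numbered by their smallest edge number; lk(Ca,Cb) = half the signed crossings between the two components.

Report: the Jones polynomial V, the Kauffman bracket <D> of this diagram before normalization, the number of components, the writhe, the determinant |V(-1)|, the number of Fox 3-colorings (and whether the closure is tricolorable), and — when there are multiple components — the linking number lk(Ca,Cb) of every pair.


V(t) = t^-3 + t^-2 + t^-1 + 1
bracket: A^-6 + A^-2 + A^2 + A^6, w = -2
3 components, writhe -2, over 10 crossings
lk(C1,C2) = -1
linking number lk(C1,C3) = 0
lk(C2,C3): 0
det 0, colorings 9 of 3^10 — tricolorable
observation: the 3 component pairs carry total linking -1
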